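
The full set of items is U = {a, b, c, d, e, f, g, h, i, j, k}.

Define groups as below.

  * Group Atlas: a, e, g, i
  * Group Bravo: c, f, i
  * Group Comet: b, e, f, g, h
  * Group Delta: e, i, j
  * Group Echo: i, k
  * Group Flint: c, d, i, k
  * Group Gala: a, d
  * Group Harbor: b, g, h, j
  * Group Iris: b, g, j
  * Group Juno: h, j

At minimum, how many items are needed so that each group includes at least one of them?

4

T = {d, e, i, j} meets every group (each contains at least one member of T), and |T| = 4.
No choice of 3 items meets every group, so 4 is the minimum.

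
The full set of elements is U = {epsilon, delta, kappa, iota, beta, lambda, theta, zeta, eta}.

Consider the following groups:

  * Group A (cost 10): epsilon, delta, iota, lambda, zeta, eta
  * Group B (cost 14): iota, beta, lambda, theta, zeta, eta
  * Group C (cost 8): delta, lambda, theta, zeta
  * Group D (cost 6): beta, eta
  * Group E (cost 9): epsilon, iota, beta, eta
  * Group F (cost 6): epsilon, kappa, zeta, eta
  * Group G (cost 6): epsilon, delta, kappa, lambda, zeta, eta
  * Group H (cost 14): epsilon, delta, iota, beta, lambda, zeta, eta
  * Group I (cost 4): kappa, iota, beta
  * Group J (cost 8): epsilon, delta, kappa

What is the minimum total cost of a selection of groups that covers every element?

C, G, I together cover every element (C ∪ G ∪ I = {epsilon, delta, kappa, iota, beta, lambda, theta, zeta, eta}); total cost 8 + 6 + 4 = 18.
No covering selection has total cost below 18.

18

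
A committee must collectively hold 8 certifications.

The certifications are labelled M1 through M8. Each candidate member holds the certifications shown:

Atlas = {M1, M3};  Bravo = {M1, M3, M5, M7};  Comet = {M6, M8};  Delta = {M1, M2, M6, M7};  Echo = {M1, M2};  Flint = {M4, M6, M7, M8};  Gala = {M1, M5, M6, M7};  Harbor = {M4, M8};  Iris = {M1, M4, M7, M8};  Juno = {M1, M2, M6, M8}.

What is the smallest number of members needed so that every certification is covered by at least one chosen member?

Bravo and Flint and Juno together: Bravo ∪ Flint ∪ Juno = {M1, M2, M3, M4, M5, M6, M7, M8} — every certification is covered.
No 2 of the 10 members cover everything (all 45 combinations miss at least one certification), so 3 is optimal.

3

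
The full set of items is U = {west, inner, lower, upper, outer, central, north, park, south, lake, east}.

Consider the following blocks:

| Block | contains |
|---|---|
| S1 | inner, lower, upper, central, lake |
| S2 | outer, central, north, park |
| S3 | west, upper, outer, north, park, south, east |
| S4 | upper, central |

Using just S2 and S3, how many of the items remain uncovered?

Union of S2, S3 = {west, upper, outer, central, north, park, south, east}.
Not covered: inner, lower, lake — 3 items.

3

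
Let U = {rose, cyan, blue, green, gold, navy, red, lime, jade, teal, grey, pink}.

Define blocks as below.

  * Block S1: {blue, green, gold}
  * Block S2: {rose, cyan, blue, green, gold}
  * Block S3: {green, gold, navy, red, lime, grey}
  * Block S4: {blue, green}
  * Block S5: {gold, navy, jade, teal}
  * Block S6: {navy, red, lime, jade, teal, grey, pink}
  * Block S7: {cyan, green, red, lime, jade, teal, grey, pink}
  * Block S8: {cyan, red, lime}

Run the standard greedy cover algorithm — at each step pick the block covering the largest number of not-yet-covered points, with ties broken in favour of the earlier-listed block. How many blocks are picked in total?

Greedy: pick S7 (covers 8 new) → pick S2 (covers 3 new) → pick S3 (covers 1 new). Total picks: 3.
(The true minimum cover uses only 2 blocks, so greedy is not optimal here.)

3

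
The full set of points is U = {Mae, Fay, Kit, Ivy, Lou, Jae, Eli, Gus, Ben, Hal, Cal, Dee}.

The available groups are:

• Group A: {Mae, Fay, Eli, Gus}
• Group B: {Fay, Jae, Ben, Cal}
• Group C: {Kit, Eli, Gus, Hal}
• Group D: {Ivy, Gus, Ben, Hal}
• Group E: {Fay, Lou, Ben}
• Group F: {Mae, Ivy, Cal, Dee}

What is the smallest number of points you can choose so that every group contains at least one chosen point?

Take H = {Fay, Hal, Cal}. Each listed group contains at least one of these, so H is a hitting set of size 3.
The groups C, E, F are pairwise disjoint, so any hitting set needs a separate point for each — at least 3. Hence 3 is optimal.

3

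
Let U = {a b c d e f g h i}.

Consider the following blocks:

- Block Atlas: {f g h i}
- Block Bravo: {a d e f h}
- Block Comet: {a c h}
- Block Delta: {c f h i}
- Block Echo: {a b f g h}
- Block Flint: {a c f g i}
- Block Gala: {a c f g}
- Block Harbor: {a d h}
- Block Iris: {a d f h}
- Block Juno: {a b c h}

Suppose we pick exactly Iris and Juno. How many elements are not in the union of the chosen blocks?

3

Union of Iris, Juno = {a, b, c, d, f, h}.
Not covered: e, g, i — 3 elements.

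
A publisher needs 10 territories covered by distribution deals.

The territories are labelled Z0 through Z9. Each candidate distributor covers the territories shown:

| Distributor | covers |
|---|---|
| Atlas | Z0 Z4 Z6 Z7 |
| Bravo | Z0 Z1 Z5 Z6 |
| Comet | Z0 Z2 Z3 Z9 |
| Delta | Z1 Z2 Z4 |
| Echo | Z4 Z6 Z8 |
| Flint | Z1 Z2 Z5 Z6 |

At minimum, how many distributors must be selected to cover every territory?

Take {Atlas, Comet, Echo, Flint}. Their union is {Z0, Z1, Z2, Z3, Z4, Z5, Z6, Z7, Z8, Z9}, which is all 10 territories.
No 3 of the 6 distributors cover everything (all 20 combinations miss at least one territory), so 4 is optimal.

4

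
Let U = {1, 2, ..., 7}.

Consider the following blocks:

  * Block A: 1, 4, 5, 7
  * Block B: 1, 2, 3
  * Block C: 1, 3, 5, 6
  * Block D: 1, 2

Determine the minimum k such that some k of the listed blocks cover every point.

A and C and D together: A ∪ C ∪ D = {1, 2, 3, 4, 5, 6, 7} — every point is covered.
Only A contains 4, so A is forced; the remaining 3 points need at least 2 more blocks (each remaining block adds at most 2) — so at least 3 blocks are needed, and 3 is optimal.

3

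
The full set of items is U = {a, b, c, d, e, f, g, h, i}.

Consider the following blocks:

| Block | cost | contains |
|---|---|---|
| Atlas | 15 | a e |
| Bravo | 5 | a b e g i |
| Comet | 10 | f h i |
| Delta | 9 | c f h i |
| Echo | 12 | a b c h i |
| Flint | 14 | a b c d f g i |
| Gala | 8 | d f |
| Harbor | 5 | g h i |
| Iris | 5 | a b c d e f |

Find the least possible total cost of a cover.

10

Harbor, Iris together cover every item (Harbor ∪ Iris = {a, b, c, d, e, f, g, h, i}); total cost 5 + 5 = 10.
No covering selection has total cost below 10.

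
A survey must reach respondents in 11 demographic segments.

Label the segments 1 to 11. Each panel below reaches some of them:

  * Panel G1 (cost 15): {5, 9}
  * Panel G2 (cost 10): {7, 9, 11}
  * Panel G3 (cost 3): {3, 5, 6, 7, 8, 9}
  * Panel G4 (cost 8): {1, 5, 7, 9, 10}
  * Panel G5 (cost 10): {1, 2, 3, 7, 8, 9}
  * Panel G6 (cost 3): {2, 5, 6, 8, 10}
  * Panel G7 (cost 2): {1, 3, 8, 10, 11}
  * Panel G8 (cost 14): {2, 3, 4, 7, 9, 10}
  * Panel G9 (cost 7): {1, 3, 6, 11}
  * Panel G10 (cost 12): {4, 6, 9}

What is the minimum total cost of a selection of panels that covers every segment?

19

G3, G7, G8 together cover every segment (G3 ∪ G7 ∪ G8 = {1, 2, 3, 4, 5, 6, 7, 8, 9, 10, 11}); total cost 3 + 2 + 14 = 19.
The greedy pick G7, G3, G6, G10 costs 20; no covering selection beats 19.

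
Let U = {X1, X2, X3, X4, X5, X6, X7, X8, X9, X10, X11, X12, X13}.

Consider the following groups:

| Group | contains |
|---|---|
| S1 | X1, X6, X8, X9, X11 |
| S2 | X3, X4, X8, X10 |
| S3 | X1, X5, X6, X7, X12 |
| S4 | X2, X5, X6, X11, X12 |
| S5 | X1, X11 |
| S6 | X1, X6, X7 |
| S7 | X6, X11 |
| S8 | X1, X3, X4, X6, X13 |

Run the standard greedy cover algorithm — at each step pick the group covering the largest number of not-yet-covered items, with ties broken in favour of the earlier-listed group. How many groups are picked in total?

Greedy: pick S1 (covers 5 new) → pick S2 (covers 3 new) → pick S3 (covers 3 new) → pick S4 (covers 1 new) → pick S8 (covers 1 new). Total picks: 5.

5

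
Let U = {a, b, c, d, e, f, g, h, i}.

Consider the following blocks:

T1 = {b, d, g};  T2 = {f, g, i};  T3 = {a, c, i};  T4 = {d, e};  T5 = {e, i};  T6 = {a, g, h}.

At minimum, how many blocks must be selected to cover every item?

5

T1, T2, T3, T5, and T6 cover everything between them: the union {a, b, c, d, e, f, g, h, i} is all of U.
No 4 of the 6 blocks cover everything (all 15 combinations miss at least one item), so 5 is optimal.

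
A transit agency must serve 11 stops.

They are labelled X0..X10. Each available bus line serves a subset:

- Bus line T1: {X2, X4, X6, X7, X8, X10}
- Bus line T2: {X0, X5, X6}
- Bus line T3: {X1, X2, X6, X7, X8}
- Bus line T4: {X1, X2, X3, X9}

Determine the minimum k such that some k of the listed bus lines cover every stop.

Take {T1, T2, T4}. Their union is {X0, X1, X2, X3, X4, X5, X6, X7, X8, X9, X10}, which is all 11 stops.
Only T2 contains X0, so T2 is forced; the remaining 8 stops need at least 2 more bus lines (each remaining bus line adds at most 5) — so at least 3 bus lines are needed, and 3 is optimal.

3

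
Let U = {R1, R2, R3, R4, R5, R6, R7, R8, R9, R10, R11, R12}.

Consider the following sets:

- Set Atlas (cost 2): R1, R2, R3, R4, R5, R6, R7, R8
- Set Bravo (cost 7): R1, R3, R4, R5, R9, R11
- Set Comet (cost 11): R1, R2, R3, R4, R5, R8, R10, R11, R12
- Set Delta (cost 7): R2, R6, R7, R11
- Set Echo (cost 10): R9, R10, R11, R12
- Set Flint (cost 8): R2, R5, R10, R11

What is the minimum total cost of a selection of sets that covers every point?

12

Atlas, Echo together cover every point (Atlas ∪ Echo = {R1, R2, R3, R4, R5, R6, R7, R8, R9, R10, R11, R12}); total cost 2 + 10 = 12.
No covering selection has total cost below 12.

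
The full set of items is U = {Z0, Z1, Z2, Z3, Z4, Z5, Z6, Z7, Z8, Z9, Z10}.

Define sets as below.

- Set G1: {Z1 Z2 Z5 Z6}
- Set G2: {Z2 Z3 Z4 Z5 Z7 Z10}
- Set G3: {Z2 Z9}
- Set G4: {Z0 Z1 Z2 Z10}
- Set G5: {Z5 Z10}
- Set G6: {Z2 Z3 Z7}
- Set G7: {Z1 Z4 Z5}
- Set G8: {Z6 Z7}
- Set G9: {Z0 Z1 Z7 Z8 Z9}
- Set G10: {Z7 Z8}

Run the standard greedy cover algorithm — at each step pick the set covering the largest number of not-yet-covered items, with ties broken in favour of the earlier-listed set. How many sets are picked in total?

3

Greedy: pick G2 (covers 6 new) → pick G9 (covers 4 new) → pick G1 (covers 1 new). Total picks: 3.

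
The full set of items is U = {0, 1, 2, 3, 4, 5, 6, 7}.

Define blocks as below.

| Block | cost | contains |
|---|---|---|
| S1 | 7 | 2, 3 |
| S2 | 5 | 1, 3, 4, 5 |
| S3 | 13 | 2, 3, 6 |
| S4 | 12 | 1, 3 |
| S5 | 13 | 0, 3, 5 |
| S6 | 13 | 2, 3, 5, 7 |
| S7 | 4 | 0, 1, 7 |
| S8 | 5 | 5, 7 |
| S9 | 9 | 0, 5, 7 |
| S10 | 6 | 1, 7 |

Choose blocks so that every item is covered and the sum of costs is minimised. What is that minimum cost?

S2, S3, S7 together cover every item (S2 ∪ S3 ∪ S7 = {0, 1, 2, 3, 4, 5, 6, 7}); total cost 5 + 13 + 4 = 22.
No covering selection has total cost below 22.

22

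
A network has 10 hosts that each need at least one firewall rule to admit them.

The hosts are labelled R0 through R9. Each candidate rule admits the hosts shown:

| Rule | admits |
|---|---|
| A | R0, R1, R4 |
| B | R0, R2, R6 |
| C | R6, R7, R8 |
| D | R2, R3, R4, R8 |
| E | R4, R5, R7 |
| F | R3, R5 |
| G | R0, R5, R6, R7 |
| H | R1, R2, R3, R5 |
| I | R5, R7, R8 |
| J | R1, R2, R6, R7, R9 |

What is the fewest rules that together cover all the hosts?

Take {D, G, J}. Their union is {R0, R1, R2, R3, R4, R5, R6, R7, R8, R9}, which is all 10 hosts.
Only J contains R9, so J is forced; the remaining 5 hosts need at least 2 more rules (each remaining rule adds at most 3) — so at least 3 rules are needed, and 3 is optimal.

3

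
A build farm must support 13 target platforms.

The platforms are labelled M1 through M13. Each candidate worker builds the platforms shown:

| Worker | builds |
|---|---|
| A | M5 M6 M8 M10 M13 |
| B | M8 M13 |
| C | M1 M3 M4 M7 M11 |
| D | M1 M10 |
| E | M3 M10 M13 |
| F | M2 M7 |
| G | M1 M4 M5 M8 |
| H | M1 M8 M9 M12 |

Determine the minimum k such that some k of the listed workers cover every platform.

A and C and F and H together: A ∪ C ∪ F ∪ H = {M1, M2, M3, M4, M5, M6, M7, M8, M9, M10, M11, M12, M13} — every platform is covered.
Only F contains M2, so F is forced; the remaining 11 platforms need at least 3 more workers (each remaining worker adds at most 5) — so at least 4 workers are needed, and 4 is optimal.

4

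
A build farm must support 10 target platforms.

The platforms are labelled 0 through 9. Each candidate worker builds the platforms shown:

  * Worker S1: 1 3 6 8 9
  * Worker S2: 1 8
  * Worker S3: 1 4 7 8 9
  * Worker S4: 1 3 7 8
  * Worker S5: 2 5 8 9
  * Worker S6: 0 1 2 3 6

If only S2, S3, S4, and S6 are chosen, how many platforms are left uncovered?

1

Union of S2, S3, S4, S6 = {0, 1, 2, 3, 4, 6, 7, 8, 9}.
Not covered: 5 — 1 platform.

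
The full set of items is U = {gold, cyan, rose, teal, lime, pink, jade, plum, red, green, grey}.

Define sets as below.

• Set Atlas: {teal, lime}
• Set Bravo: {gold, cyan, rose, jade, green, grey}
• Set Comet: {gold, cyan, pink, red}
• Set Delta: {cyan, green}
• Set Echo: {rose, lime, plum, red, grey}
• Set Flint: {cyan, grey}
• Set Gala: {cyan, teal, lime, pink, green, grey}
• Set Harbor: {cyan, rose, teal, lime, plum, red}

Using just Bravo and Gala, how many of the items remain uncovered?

Union of Bravo, Gala = {gold, cyan, rose, teal, lime, pink, jade, green, grey}.
Not covered: plum, red — 2 items.

2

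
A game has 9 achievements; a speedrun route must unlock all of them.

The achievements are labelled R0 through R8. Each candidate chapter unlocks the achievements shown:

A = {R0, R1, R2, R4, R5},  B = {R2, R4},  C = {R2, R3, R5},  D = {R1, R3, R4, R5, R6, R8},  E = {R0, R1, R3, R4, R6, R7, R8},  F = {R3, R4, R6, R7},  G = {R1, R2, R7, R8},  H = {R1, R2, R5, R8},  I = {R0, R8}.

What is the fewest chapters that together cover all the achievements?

E and H together: E ∪ H = {R0, R1, R2, R3, R4, R5, R6, R7, R8} — every achievement is covered.
No single chapter has all 9 achievements (the largest, E, has 7), so 2 is optimal.

2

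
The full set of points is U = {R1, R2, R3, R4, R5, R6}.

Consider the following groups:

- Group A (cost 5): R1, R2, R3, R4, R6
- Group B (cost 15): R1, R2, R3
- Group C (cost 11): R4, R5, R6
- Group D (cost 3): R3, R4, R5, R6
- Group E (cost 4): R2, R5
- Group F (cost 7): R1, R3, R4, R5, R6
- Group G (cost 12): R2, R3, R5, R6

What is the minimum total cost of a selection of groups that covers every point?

8

A, D together cover every point (A ∪ D = {R1, R2, R3, R4, R5, R6}); total cost 5 + 3 = 8.
No covering selection has total cost below 8.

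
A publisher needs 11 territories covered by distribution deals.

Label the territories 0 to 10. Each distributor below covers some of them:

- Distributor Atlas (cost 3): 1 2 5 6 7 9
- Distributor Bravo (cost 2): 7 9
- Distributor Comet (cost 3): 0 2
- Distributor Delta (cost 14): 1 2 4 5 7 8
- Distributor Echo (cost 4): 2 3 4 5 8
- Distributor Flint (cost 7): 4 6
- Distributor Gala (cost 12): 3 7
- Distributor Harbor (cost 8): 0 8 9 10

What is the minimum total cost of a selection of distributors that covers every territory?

Atlas, Echo, Harbor together cover every territory (Atlas ∪ Echo ∪ Harbor = {0, 1, 2, 3, 4, 5, 6, 7, 8, 9, 10}); total cost 3 + 4 + 8 = 15.
The greedy pick Atlas, Echo, Comet, Harbor costs 18; no covering selection beats 15.

15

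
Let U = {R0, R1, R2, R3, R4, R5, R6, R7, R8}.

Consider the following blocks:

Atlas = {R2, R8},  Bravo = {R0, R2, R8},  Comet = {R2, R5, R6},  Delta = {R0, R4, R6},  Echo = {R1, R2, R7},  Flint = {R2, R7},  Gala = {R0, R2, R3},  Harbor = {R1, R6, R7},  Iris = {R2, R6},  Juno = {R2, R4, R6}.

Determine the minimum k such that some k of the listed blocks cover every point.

5

Bravo and Comet and Echo and Gala and Juno together: Bravo ∪ Comet ∪ Echo ∪ Gala ∪ Juno = {R0, R1, R2, R3, R4, R5, R6, R7, R8} — every point is covered.
No 4 of the 10 blocks cover everything (all 210 combinations miss at least one point), so 5 is optimal.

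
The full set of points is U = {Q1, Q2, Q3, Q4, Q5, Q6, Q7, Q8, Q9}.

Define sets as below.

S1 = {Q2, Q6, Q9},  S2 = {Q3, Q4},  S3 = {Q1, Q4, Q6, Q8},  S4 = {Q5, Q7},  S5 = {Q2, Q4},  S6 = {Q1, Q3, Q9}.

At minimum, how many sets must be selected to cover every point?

S1 and S2 and S3 and S4 together: S1 ∪ S2 ∪ S3 ∪ S4 = {Q1, Q2, Q3, Q4, Q5, Q6, Q7, Q8, Q9} — every point is covered.
Only S3 contains Q8, so S3 is forced; the remaining 5 points need at least 3 more sets (each remaining set adds at most 2) — so at least 4 sets are needed, and 4 is optimal.

4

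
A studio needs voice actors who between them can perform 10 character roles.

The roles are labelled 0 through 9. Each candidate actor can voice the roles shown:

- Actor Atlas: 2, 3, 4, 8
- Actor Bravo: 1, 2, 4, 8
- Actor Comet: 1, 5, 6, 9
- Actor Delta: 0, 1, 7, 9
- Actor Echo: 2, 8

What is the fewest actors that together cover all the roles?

3

Atlas and Comet and Delta together: Atlas ∪ Comet ∪ Delta = {0, 1, 2, 3, 4, 5, 6, 7, 8, 9} — every role is covered.
Each actor has at most 4 roles, and 2·4 = 8 < 10 — so at least 3 actors are needed, and 3 is optimal.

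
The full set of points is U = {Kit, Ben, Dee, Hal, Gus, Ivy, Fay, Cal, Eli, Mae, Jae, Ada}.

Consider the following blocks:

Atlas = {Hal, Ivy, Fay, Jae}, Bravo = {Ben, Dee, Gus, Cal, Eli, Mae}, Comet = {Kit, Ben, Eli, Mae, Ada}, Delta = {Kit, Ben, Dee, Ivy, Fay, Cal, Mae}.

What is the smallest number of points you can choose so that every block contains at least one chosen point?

2

H = {Ben, Hal} meets every block (each contains at least one member of H), and |H| = 2.
The blocks Atlas, Bravo are pairwise disjoint, so any hitting set needs a separate point for each — at least 2. Hence 2 is optimal.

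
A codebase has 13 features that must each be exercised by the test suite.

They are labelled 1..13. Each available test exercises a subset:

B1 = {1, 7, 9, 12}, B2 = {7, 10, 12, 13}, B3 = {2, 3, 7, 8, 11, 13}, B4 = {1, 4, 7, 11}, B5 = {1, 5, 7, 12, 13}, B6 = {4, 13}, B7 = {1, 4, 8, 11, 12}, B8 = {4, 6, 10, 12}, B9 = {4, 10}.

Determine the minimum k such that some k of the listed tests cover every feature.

4

B1 and B3 and B5 and B8 together: B1 ∪ B3 ∪ B5 ∪ B8 = {1, 2, 3, 4, 5, 6, 7, 8, 9, 10, 11, 12, 13} — every feature is covered.
No 3 of the 9 tests cover everything (all 84 combinations miss at least one feature), so 4 is optimal.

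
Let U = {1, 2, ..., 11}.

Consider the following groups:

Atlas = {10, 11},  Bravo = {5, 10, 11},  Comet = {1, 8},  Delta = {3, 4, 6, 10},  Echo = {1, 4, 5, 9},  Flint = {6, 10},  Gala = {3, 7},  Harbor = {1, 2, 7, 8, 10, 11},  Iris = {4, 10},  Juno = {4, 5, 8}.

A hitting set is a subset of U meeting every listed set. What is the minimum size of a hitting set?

The 4 points {3, 8, 9, 10} hit every group.
No choice of 3 points meets every group, so 4 is the minimum.

4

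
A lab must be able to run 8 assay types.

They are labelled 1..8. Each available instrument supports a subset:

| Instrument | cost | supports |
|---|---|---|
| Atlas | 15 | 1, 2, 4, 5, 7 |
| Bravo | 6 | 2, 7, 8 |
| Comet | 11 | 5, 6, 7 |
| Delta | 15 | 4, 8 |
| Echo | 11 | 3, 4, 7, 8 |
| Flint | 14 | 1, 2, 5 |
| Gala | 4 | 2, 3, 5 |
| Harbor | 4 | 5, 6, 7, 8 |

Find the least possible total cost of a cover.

23

Atlas, Gala, Harbor together cover every assay (Atlas ∪ Gala ∪ Harbor = {1, 2, 3, 4, 5, 6, 7, 8}); total cost 15 + 4 + 4 = 23.
No covering selection has total cost below 23.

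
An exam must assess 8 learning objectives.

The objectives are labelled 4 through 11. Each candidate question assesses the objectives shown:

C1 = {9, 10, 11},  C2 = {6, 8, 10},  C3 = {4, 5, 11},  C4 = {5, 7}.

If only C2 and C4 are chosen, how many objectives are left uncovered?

3

Union of C2, C4 = {5, 6, 7, 8, 10}.
Not covered: 4, 9, 11 — 3 objectives.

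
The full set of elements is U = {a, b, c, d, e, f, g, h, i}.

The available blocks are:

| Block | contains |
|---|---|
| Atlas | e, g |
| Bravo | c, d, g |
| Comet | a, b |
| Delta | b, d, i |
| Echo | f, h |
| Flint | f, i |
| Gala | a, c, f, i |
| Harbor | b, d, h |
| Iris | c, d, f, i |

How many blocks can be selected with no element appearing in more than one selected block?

Atlas, Gala, Harbor are pairwise disjoint (Atlas={e,g}; Gala={a,c,f,i}; Harbor={b,d,h}).
Every remaining block overlaps one of these, and no 4 of the listed blocks are pairwise disjoint, so 3 is the maximum.

3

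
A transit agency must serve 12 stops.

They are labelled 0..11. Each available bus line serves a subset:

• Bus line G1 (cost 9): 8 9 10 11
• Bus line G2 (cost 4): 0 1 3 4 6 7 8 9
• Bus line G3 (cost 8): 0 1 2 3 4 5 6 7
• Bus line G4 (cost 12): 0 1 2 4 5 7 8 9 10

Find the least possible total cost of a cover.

G1, G3 together cover every stop (G1 ∪ G3 = {0, 1, 2, 3, 4, 5, 6, 7, 8, 9, 10, 11}); total cost 9 + 8 = 17.
The greedy pick G2, G3, G1 costs 21; no covering selection beats 17.

17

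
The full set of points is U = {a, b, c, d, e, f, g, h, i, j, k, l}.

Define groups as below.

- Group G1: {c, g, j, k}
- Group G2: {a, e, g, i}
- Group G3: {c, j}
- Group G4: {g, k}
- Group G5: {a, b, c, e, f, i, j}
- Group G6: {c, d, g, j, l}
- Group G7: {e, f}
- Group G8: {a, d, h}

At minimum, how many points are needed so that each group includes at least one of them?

4

T = {c, e, h, k} meets every group (each contains at least one member of T), and |T| = 4.
The groups G3, G4, G7, G8 are pairwise disjoint, so any hitting set needs a separate point for each — at least 4. Hence 4 is optimal.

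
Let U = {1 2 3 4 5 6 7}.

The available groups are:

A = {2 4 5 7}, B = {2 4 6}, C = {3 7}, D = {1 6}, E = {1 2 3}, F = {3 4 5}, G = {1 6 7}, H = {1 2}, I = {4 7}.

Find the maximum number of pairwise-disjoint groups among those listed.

2

C, H are pairwise disjoint (C={3,7}; H={1,2}).
Every remaining group overlaps one of these, and no 3 of the listed groups are pairwise disjoint, so 2 is the maximum.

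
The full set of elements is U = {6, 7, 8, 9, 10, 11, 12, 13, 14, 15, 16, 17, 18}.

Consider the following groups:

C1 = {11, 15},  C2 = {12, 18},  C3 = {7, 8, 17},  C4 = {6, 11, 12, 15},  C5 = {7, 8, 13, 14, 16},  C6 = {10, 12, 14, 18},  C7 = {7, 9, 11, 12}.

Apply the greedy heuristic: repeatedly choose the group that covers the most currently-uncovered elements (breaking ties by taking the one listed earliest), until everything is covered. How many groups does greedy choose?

Greedy: pick C5 (covers 5 new) → pick C4 (covers 4 new) → pick C6 (covers 2 new) → pick C3 (covers 1 new) → pick C7 (covers 1 new). Total picks: 5.

5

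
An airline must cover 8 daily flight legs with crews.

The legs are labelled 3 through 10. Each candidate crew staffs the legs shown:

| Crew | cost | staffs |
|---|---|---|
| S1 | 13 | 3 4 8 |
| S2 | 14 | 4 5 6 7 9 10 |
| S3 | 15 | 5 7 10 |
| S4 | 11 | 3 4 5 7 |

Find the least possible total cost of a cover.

S1, S2 together cover every leg (S1 ∪ S2 = {3, 4, 5, 6, 7, 8, 9, 10}); total cost 13 + 14 = 27.
No covering selection has total cost below 27.

27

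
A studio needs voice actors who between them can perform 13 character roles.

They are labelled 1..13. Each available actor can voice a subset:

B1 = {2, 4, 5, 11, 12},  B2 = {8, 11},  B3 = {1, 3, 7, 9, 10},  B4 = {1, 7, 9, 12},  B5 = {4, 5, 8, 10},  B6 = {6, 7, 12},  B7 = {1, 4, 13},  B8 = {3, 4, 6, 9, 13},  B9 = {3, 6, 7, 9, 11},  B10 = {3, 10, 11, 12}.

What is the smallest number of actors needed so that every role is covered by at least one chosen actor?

4

Take {B1, B3, B5, B8}. Their union is {1, 2, 3, 4, 5, 6, 7, 8, 9, 10, 11, 12, 13}, which is all 13 roles.
No 3 of the 10 actors cover everything (all 120 combinations miss at least one role), so 4 is optimal.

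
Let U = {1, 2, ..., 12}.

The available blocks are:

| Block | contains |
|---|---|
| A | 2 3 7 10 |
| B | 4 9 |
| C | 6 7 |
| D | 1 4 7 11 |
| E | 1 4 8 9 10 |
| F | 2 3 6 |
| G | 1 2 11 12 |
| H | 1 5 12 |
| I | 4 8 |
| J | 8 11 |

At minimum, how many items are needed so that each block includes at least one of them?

The 5 items {3, 4, 6, 11, 12} hit every block.
No choice of 4 items meets every block, so 5 is the minimum.

5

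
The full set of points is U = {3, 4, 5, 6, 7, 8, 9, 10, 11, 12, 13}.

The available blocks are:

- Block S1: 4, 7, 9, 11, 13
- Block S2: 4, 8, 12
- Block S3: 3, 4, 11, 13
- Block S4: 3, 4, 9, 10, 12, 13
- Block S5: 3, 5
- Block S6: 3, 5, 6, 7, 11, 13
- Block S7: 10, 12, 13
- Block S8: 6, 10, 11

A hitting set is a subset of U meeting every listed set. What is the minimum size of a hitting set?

The 3 points {5, 11, 12} hit every block.
The blocks S2, S5, S8 are pairwise disjoint, so any hitting set needs a separate point for each — at least 3. Hence 3 is optimal.

3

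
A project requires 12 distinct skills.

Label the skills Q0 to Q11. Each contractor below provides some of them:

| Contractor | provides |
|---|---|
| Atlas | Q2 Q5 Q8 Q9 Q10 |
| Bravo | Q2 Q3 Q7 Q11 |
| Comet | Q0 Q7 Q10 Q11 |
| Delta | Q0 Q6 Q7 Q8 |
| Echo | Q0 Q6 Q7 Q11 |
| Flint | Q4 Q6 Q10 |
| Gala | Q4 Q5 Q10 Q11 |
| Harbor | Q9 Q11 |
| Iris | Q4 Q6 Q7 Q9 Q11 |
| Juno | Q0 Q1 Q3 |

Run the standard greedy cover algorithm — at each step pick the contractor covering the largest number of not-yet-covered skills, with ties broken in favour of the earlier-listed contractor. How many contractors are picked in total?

4

Greedy: pick Atlas (covers 5 new) → pick Echo (covers 4 new) → pick Juno (covers 2 new) → pick Flint (covers 1 new). Total picks: 4.
(The true minimum cover uses only 3 contractors, so greedy is not optimal here.)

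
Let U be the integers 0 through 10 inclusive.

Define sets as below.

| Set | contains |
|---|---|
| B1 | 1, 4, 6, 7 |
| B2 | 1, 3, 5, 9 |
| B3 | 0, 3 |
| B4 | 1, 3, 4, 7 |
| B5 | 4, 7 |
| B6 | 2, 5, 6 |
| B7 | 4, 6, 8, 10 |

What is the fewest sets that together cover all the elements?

5

B2, B3, B4, B6, and B7 cover everything between them: the union {0, 1, 2, 3, 4, 5, 6, 7, 8, 9, 10} is all of U.
No 4 of the 7 sets cover everything (all 35 combinations miss at least one element), so 5 is optimal.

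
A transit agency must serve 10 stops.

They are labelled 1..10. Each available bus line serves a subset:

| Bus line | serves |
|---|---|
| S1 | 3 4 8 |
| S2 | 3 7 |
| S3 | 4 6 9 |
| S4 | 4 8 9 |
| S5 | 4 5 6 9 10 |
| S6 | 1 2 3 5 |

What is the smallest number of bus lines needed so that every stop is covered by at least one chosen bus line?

Take {S2, S4, S5, S6}. Their union is {1, 2, 3, 4, 5, 6, 7, 8, 9, 10}, which is all 10 stops.
No 3 of the 6 bus lines cover everything (all 20 combinations miss at least one stop), so 4 is optimal.

4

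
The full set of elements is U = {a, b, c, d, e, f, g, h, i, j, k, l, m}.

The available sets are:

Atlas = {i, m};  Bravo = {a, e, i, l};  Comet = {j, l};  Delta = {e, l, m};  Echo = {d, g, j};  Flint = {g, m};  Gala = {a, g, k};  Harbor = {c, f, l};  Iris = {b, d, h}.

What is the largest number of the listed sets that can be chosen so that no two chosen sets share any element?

4

Atlas, Gala, Harbor, Iris are pairwise disjoint (Atlas={i,m}; Gala={a,g,k}; Harbor={c,f,l}; Iris={b,d,h}).
Every remaining set overlaps one of these, and no 5 of the listed sets are pairwise disjoint, so 4 is the maximum.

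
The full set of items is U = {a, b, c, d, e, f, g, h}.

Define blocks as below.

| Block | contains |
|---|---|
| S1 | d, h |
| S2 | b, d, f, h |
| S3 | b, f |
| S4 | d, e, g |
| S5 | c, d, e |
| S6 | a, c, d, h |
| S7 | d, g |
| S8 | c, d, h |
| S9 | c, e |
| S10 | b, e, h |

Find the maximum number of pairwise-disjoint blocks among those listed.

S1, S3, S9 are pairwise disjoint (S1={d,h}; S3={b,f}; S9={c,e}).
Every remaining block overlaps one of these, and no 4 of the listed blocks are pairwise disjoint, so 3 is the maximum.

3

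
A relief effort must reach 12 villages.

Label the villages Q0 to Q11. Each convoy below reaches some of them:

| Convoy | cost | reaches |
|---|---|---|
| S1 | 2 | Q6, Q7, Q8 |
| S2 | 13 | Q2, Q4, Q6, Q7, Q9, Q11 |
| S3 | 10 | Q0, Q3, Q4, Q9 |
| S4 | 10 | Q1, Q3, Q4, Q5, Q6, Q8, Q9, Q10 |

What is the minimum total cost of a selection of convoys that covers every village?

33

S2, S3, S4 together cover every village (S2 ∪ S3 ∪ S4 = {Q0, Q1, Q2, Q3, Q4, Q5, Q6, Q7, Q8, Q9, Q10, Q11}); total cost 13 + 10 + 10 = 33.
The greedy pick S1, S4, S2, S3 costs 35; no covering selection beats 33.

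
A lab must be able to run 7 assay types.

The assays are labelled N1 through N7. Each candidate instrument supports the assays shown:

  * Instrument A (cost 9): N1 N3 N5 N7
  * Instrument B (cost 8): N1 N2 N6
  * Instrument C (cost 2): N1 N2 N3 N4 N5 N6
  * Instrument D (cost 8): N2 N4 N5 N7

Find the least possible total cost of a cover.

10

C, D together cover every assay (C ∪ D = {N1, N2, N3, N4, N5, N6, N7}); total cost 2 + 8 = 10.
No covering selection has total cost below 10.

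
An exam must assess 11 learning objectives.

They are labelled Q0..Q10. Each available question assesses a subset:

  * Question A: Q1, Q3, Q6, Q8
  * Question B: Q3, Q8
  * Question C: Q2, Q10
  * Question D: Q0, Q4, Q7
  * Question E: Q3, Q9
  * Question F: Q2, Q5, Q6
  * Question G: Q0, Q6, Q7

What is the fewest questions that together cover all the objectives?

Take {A, C, D, E, F}. Their union is {Q0, Q1, Q2, Q3, Q4, Q5, Q6, Q7, Q8, Q9, Q10}, which is all 11 objectives.
No 4 of the 7 questions cover everything (all 35 combinations miss at least one objective), so 5 is optimal.

5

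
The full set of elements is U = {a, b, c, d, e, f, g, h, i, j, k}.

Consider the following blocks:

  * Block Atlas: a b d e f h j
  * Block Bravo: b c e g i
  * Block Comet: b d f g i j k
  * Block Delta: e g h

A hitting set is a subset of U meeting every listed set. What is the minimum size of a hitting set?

Take T = {e, j}. Each listed block contains at least one of these, so T is a hitting set of size 2.
No single element lies in every block, so at least 2 are needed and 2 is optimal.

2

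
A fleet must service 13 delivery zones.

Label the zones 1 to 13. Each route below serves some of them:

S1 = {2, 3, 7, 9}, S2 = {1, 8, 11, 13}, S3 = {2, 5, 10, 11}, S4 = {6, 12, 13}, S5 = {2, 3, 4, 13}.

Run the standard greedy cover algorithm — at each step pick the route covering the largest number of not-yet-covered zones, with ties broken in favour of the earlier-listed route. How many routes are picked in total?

5

Greedy: pick S1 (covers 4 new) → pick S2 (covers 4 new) → pick S3 (covers 2 new) → pick S4 (covers 2 new) → pick S5 (covers 1 new). Total picks: 5.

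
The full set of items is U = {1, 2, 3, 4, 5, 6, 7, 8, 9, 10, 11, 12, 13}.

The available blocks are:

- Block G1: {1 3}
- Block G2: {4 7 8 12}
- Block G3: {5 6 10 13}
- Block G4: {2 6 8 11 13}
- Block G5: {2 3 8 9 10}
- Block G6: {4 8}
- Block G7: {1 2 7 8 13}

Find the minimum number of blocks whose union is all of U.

5

G1, G2, G3, G4, and G5 cover everything between them: the union {1, 2, 3, 4, 5, 6, 7, 8, 9, 10, 11, 12, 13} is all of U.
No 4 of the 7 blocks cover everything (all 35 combinations miss at least one item), so 5 is optimal.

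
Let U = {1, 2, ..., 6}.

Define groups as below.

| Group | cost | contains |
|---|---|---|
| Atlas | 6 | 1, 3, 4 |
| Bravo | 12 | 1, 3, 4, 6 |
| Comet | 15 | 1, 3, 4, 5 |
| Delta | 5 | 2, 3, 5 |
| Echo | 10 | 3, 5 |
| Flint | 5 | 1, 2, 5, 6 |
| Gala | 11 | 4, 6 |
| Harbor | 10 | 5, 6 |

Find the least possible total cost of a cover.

Atlas, Flint together cover every point (Atlas ∪ Flint = {1, 2, 3, 4, 5, 6}); total cost 6 + 5 = 11.
No covering selection has total cost below 11.

11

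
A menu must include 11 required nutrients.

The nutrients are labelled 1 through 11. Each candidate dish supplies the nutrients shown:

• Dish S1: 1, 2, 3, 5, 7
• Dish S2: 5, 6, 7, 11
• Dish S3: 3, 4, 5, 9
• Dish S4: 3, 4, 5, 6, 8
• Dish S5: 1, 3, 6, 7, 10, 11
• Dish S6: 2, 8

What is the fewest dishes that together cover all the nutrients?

3

S3 and S5 and S6 together: S3 ∪ S5 ∪ S6 = {1, 2, 3, 4, 5, 6, 7, 8, 9, 10, 11} — every nutrient is covered.
Only S3 contains 9, so S3 is forced; the remaining 7 nutrients need at least 2 more dishes (each remaining dish adds at most 5) — so at least 3 dishes are needed, and 3 is optimal.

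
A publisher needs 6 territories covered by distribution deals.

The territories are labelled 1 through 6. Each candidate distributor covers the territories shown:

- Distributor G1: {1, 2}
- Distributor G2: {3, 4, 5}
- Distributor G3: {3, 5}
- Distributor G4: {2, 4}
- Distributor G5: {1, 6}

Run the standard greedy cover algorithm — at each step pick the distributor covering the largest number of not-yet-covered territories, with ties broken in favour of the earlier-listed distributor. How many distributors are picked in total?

3

Greedy: pick G2 (covers 3 new) → pick G1 (covers 2 new) → pick G5 (covers 1 new). Total picks: 3.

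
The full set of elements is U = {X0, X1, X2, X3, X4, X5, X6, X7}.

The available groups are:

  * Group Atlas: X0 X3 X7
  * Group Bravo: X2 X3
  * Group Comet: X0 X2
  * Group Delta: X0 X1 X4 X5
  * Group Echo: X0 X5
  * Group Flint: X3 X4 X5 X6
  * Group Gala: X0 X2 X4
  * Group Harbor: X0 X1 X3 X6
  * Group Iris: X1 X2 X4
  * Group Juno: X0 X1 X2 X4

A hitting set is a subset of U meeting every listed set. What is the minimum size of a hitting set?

H = {X0, X2, X6} meets every group (each contains at least one member of H), and |H| = 3.
No choice of 2 elements meets every group, so 3 is the minimum.

3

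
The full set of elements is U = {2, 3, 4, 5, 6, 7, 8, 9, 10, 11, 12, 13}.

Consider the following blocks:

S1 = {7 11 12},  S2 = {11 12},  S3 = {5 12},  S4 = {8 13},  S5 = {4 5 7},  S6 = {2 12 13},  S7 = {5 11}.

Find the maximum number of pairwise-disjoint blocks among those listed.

S2, S4, S5 are pairwise disjoint (S2={11,12}; S4={8,13}; S5={4,5,7}).
Every remaining block overlaps one of these, and no 4 of the listed blocks are pairwise disjoint, so 3 is the maximum.

3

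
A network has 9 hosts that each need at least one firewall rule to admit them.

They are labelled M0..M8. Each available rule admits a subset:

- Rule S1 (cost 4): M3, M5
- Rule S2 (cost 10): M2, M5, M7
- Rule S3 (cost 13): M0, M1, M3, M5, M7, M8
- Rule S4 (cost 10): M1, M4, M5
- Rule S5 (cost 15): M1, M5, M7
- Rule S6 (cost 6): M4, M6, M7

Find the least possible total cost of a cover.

29

S2, S3, S6 together cover every host (S2 ∪ S3 ∪ S6 = {M0, M1, M2, M3, M4, M5, M6, M7, M8}); total cost 10 + 13 + 6 = 29.
The greedy pick S1, S6, S3, S2 costs 33; no covering selection beats 29.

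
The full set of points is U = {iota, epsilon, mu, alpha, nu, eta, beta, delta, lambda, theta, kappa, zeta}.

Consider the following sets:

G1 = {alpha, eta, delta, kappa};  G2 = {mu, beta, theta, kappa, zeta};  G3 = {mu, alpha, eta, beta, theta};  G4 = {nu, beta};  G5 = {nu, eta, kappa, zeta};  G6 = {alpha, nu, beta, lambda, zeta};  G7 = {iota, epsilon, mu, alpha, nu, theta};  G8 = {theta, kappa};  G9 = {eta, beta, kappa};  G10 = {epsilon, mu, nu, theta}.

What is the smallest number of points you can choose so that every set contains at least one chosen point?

H = {alpha, nu, kappa} meets every set (each contains at least one member of H), and |H| = 3.
No choice of 2 points meets every set, so 3 is the minimum.

3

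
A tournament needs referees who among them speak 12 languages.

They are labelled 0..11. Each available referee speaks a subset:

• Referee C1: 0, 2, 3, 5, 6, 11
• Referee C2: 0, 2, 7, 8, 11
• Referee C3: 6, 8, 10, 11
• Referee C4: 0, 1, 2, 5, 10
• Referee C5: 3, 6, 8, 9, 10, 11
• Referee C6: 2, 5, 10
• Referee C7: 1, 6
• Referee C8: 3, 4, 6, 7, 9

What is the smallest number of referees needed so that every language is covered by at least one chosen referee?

3

Take {C4, C5, C8}. Their union is {0, 1, 2, 3, 4, 5, 6, 7, 8, 9, 10, 11}, which is all 12 languages.
Only C8 contains 4, so C8 is forced; the remaining 7 languages need at least 2 more referees (each remaining referee adds at most 5) — so at least 3 referees are needed, and 3 is optimal.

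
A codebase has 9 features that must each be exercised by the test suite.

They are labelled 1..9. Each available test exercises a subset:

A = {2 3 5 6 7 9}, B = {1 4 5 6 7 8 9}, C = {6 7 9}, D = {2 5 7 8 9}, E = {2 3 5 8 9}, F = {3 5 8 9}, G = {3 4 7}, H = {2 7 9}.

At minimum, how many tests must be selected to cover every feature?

2

B and E together: B ∪ E = {1, 2, 3, 4, 5, 6, 7, 8, 9} — every feature is covered.
No single test has all 9 features (the largest, B, has 7), so 2 is optimal.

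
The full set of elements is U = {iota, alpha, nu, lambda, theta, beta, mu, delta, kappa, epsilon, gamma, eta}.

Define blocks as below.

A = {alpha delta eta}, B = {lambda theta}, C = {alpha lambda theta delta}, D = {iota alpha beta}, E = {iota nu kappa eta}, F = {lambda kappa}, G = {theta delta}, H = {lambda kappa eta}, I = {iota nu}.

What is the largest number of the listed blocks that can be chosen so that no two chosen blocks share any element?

F, G, I are pairwise disjoint (F={lambda,kappa}; G={theta,delta}; I={iota,nu}).
Every remaining block overlaps one of these, and no 4 of the listed blocks are pairwise disjoint, so 3 is the maximum.

3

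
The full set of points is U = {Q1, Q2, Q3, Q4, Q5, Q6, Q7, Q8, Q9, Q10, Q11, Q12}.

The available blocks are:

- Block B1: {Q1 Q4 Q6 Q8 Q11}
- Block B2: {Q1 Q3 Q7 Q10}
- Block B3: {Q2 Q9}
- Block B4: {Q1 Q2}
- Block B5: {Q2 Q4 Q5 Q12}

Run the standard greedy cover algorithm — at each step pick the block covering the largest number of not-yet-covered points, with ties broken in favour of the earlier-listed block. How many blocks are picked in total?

4

Greedy: pick B1 (covers 5 new) → pick B2 (covers 3 new) → pick B5 (covers 3 new) → pick B3 (covers 1 new). Total picks: 4.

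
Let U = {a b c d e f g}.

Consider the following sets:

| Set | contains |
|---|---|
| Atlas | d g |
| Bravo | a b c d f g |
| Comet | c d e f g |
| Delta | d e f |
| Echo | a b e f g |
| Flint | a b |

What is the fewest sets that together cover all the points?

2

Bravo and Echo cover everything between them: the union {a, b, c, d, e, f, g} is all of U.
No single set has all 7 points (the largest, Bravo, has 6), so 2 is optimal.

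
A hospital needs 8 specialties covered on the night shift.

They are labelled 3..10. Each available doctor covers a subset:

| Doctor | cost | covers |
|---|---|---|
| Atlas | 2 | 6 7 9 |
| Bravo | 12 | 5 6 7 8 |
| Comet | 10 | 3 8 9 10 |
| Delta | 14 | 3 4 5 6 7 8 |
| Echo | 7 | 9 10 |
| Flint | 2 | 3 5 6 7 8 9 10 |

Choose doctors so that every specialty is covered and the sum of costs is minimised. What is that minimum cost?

Delta, Flint together cover every specialty (Delta ∪ Flint = {3, 4, 5, 6, 7, 8, 9, 10}); total cost 14 + 2 = 16.
No covering selection has total cost below 16.

16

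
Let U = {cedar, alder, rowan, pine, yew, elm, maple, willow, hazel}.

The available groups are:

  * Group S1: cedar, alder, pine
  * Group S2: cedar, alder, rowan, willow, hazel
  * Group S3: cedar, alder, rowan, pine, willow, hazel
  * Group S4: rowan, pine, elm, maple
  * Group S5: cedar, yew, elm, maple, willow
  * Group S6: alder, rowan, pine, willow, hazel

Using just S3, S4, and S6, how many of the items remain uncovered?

Union of S3, S4, S6 = {cedar, alder, rowan, pine, elm, maple, willow, hazel}.
Not covered: yew — 1 item.

1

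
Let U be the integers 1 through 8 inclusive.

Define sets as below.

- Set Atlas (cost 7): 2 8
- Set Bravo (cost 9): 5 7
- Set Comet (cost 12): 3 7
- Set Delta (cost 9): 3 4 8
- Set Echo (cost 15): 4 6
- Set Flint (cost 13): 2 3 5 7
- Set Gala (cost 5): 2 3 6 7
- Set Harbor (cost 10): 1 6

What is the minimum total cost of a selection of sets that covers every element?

32

Delta, Flint, Harbor together cover every element (Delta ∪ Flint ∪ Harbor = {1, 2, 3, 4, 5, 6, 7, 8}); total cost 9 + 13 + 10 = 32.
The greedy pick Gala, Delta, Bravo, Harbor costs 33; no covering selection beats 32.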